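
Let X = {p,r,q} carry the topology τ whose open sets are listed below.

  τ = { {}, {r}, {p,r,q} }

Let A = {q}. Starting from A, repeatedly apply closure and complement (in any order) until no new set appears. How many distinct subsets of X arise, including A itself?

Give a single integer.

6

complement {p,r}; its interior {r}; cl(A) = X∖{r} = {p,q}
With k = closure, c = complement:
  1. A     = {q}
  2. kA    = {p,q}
  3. cA    = {p,r}
  4. ckA   = {r}
  5. kcA   = {p,r,q}
  6. ckcA  = {}
k, c of each give nothing new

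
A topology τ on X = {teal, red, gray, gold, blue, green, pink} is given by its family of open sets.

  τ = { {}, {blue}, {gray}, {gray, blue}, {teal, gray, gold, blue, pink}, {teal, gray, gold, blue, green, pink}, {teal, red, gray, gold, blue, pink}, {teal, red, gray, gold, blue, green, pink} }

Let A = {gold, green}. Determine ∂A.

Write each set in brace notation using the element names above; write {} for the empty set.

{teal, red, gold, green, pink}

opens ⊆ A: {}; union → int = {}
complement {teal, red, gray, blue, pink}; its interior {gray, blue}; cl(A) = X∖{gray, blue} = {teal, red, gold, green, pink}
boundary = {teal, red, gold, green, pink} ∖ {} = {teal, red, gold, green, pink}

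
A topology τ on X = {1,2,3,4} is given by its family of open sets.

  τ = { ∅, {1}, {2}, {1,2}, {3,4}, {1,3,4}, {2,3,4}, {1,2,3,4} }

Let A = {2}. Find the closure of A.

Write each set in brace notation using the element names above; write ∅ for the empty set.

X∖A={1,3,4}, int(X∖A)={1,3,4}, hence cl(A)={2}

{2}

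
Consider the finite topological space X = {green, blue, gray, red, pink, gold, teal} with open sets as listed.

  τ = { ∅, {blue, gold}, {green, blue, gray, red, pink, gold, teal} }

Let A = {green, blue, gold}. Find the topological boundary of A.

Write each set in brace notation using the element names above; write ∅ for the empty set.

{green, gray, red, pink, teal}

interior: largest open inside A is {blue, gold} (from ∅, {blue, gold})
cl via duality: int({gray, red, pink, teal}) = ∅, so X∖∅ = {green, blue, gray, red, pink, gold, teal}
cl∖int = {green, gray, red, pink, teal}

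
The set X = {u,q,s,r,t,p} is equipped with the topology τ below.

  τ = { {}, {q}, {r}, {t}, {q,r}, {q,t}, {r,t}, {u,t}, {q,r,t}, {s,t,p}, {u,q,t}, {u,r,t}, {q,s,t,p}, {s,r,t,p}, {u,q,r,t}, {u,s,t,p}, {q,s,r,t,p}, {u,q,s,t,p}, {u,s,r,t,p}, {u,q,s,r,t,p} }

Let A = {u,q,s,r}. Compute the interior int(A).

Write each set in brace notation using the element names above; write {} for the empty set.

{q,r}

U open, U⊆A: {}, {q}, {r}, {q,r}. int(A) = ⋃ = {q,r}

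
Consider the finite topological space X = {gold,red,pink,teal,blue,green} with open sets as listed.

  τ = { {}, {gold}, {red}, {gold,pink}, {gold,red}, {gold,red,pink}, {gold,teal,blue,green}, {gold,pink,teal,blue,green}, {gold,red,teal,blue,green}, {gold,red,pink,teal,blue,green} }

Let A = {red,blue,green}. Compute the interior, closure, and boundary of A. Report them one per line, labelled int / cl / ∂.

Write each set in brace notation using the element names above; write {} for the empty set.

U open, U⊆A: {}, {red}. int(A) = ⋃ = {red}
X∖A={gold,pink,teal}, int(X∖A)={gold,pink}, hence cl(A)={red,teal,blue,green}
∂A: remove int from cl → {teal,blue,green}

int(A) = {red}
cl(A)  = {red,teal,blue,green}
∂A     = {teal,blue,green}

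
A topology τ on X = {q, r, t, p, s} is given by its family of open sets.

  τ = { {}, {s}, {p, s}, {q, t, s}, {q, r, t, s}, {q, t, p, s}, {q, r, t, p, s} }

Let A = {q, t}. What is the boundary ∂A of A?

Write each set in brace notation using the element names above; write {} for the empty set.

U open, U⊆A: {}. int(A) = ⋃ = {}
X∖A={r, p, s}, int(X∖A)={p, s}, hence cl(A)={q, r, t}
∂A: remove int from cl → {q, r, t}

{q, r, t}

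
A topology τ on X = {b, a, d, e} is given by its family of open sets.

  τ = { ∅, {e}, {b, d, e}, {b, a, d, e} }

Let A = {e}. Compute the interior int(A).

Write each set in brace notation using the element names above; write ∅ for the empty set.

opens ⊆ A: ∅, {e}; union → int = {e}

{e}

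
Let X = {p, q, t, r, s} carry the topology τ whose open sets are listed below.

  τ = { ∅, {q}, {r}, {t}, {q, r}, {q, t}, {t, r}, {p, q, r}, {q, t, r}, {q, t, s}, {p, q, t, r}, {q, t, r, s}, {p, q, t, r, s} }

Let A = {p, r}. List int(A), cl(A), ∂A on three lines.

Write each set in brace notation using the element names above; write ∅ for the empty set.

U open, U⊆A: ∅, {r}. int(A) = ⋃ = {r}
X∖A={q, t, s}, int(X∖A)={q, t, s}, hence cl(A)={p, r}
∂A: remove int from cl → {p}

int(A) = {r}
cl(A)  = {p, r}
∂A     = {p}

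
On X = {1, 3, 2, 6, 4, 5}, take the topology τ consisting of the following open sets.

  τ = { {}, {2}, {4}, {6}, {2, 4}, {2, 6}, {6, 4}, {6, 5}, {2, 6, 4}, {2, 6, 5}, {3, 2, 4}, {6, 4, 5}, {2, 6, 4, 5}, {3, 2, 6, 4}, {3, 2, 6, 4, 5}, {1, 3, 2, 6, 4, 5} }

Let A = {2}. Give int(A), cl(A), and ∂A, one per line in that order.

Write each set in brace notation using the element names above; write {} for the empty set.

open subsets of A: {}, {2}; so int(A) = {2}
closure: X∖int(X∖A) = X∖{6, 4, 5} = {1, 3, 2}
∂A = {1, 3, 2} minus {2} = {1, 3}

int(A) = {2}
cl(A)  = {1, 3, 2}
∂A     = {1, 3}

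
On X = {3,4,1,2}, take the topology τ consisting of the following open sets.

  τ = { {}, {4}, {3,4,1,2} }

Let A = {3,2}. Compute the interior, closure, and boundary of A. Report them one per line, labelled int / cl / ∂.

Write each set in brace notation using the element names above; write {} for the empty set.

int(A) = {}
cl(A)  = {3,1,2}
∂A     = {3,1,2}

U open, U⊆A: {}. int(A) = ⋃ = {}
X∖A={4,1}, int(X∖A)={4}, hence cl(A)={3,1,2}
∂A: remove int from cl → {3,1,2}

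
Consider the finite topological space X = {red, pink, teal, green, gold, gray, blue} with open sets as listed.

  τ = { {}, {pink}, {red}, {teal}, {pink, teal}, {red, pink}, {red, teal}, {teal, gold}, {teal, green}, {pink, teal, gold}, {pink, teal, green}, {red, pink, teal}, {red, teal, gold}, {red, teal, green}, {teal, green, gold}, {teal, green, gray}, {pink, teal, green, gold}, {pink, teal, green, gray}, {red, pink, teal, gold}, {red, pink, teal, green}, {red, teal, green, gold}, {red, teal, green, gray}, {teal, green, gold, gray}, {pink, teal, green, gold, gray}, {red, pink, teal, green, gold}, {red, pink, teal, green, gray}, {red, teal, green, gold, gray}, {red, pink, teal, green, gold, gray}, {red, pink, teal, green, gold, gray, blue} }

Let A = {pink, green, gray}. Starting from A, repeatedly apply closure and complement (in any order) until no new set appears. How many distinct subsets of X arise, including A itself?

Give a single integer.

8

X∖A={red, teal, gold, blue}, int(X∖A)={red, teal, gold}, hence cl(A)={pink, green, gray, blue}
Orbit (k=closure, c=complement):
  1. A     = {pink, green, gray}
  2. kA    = {pink, green, gray, blue}
  3. cA    = {red, teal, gold, blue}
  4. ckA   = {red, teal, gold}
  5. kcA   = {red, teal, green, gold, gray, blue}
  6. ckcA  = {pink}
  7. kckcA = {pink, blue}
  8. ckckcA = {red, teal, green, gold, gray}
(closed under both — stop)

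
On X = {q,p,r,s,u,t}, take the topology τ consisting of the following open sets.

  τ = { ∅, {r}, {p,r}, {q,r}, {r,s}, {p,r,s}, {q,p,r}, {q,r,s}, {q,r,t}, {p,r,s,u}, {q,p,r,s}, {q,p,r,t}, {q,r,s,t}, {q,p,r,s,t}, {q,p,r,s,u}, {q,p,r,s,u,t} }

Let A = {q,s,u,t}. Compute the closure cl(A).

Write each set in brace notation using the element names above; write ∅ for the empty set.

{q,s,u,t}

complement {p,r}; its interior {p,r}; cl(A) = X∖{p,r} = {q,s,u,t}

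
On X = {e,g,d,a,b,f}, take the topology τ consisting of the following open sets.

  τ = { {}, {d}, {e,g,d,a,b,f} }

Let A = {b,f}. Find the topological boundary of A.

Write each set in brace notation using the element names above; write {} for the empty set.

{e,g,a,b,f}

interior: largest open inside A is {} (from {})
cl via duality: int({e,g,d,a}) = {d}, so X∖{d} = {e,g,a,b,f}
cl∖int = {e,g,a,b,f}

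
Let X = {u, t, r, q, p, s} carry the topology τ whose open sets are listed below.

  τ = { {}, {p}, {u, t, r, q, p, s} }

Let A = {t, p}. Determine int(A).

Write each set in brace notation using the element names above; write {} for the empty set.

U open, U⊆A: {}, {p}. int(A) = ⋃ = {p}

{p}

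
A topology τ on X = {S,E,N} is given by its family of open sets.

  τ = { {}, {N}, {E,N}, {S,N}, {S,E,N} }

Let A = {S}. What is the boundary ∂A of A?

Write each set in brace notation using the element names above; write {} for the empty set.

{S}

open subsets of A: {}; so int(A) = {}
closure: X∖int(X∖A) = X∖{E,N} = {S}
∂A = {S} minus {} = {S}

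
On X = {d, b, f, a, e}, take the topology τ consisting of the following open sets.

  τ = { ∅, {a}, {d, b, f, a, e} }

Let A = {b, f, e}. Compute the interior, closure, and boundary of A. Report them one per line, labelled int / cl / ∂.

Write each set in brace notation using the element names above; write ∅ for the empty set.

int(A) = ∅
cl(A)  = {d, b, f, e}
∂A     = {d, b, f, e}

interior: largest open inside A is ∅ (from ∅)
cl via duality: int({d, a}) = {a}, so X∖{a} = {d, b, f, e}
cl∖int = {d, b, f, e}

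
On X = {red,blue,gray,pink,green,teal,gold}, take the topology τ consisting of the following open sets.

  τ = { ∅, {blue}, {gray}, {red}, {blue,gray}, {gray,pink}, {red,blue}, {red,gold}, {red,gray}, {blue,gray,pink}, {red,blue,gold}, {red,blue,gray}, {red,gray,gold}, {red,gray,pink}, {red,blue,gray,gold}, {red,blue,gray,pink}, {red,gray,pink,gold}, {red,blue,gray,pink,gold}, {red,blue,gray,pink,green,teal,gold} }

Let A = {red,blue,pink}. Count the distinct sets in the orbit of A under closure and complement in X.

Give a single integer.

10

closure: X∖int(X∖A) = X∖{gray} = {red,blue,pink,green,teal,gold}
Let k=closure and c=complement:
  1. A     = {red,blue,pink}
  2. kA    = {red,blue,pink,green,teal,gold}
  3. cA    = {gray,green,teal,gold}
  4. ckA   = {gray}
  5. kcA   = {gray,pink,green,teal,gold}
  6. kckA  = {gray,pink,green,teal}
  7. ckcA  = {red,blue}
  8. ckckA = {red,blue,gold}
  9. kckcA = {red,blue,green,teal,gold}
  10. ckckcA = {gray,pink}
— saturated at 10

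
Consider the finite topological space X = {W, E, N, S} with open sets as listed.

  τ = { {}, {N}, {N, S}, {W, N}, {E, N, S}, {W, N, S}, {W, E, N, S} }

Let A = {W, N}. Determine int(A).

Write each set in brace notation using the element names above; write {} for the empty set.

U open, U⊆A: {}, {N}, {W, N}. int(A) = ⋃ = {W, N}

{W, N}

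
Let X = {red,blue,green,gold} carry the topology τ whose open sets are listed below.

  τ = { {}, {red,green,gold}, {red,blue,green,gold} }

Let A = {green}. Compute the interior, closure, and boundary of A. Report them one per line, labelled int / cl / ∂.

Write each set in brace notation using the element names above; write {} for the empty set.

U open, U⊆A: {}. int(A) = ⋃ = {}
X∖A={red,blue,gold}, int(X∖A)={}, hence cl(A)={red,blue,green,gold}
∂A: remove int from cl → {red,blue,green,gold}

int(A) = {}
cl(A)  = {red,blue,green,gold}
∂A     = {red,blue,green,gold}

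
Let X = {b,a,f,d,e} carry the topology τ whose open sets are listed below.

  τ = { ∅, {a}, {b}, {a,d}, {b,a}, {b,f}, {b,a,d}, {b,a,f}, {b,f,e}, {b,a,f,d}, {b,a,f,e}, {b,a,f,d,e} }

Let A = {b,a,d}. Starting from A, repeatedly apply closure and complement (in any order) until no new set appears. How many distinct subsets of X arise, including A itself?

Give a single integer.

cl via duality: int({f,e}) = ∅, so X∖∅ = {b,a,f,d,e}
Write k for closure, c for complement:
  1. A     = {b,a,d}
  2. kA    = {b,a,f,d,e}
  3. cA    = {f,e}
  4. ckA   = ∅
applying k or c yields no new set

4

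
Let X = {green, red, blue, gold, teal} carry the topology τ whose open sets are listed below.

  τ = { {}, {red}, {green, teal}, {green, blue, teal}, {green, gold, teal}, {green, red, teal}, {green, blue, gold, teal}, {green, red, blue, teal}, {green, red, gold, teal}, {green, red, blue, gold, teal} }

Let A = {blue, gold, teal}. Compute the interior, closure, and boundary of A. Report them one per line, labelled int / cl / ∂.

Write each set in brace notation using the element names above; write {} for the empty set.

opens ⊆ A: {}; union → int = {}
complement {green, red}; its interior {red}; cl(A) = X∖{red} = {green, blue, gold, teal}
boundary = {green, blue, gold, teal} ∖ {} = {green, blue, gold, teal}

int(A) = {}
cl(A)  = {green, blue, gold, teal}
∂A     = {green, blue, gold, teal}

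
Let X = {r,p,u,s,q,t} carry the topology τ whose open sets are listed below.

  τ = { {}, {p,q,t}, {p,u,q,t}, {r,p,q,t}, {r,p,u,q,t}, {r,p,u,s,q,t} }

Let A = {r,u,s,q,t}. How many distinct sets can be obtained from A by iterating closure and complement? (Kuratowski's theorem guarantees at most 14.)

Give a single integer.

X∖A={p}, int(X∖A)={}, hence cl(A)={r,p,u,s,q,t}
Orbit (k=closure, c=complement):
  1. A     = {r,u,s,q,t}
  2. kA    = {r,p,u,s,q,t}
  3. cA    = {p}
  4. ckA   = {}
(closed under both — stop)

4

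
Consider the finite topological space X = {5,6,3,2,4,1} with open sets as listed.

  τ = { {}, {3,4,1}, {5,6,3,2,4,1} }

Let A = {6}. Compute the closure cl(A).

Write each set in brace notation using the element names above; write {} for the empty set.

{5,6,2}

cl via duality: int({5,3,2,4,1}) = {3,4,1}, so X∖{3,4,1} = {5,6,2}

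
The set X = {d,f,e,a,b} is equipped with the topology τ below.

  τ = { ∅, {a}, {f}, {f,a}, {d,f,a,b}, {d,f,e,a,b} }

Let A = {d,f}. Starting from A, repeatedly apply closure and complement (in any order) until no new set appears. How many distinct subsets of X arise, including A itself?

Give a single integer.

closure: X∖int(X∖A) = X∖{a} = {d,f,e,b}
Let k=closure and c=complement:
  1. A     = {d,f}
  2. kA    = {d,f,e,b}
  3. cA    = {e,a,b}
  4. ckA   = {a}
  5. kcA   = {d,e,a,b}
  6. ckcA  = {f}
— saturated at 6

6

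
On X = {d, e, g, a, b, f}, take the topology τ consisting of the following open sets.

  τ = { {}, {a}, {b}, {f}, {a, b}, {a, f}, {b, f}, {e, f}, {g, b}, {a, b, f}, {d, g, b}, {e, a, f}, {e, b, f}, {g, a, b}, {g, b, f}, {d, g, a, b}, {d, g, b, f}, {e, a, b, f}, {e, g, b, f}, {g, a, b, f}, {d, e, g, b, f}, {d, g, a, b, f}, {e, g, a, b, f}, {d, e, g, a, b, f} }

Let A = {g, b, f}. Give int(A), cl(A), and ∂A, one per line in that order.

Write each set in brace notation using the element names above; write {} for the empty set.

int(A) = {g, b, f}
cl(A)  = {d, e, g, b, f}
∂A     = {d, e}

U open, U⊆A: {}, {f}, {b}, {b, f}, {g, b}, {g, b, f}. int(A) = ⋃ = {g, b, f}
X∖A={d, e, a}, int(X∖A)={a}, hence cl(A)={d, e, g, b, f}
∂A: remove int from cl → {d, e}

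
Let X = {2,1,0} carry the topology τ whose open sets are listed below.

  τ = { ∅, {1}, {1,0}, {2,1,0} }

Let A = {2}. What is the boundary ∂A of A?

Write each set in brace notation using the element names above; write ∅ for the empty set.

{2}

open subsets of A: ∅; so int(A) = ∅
closure: X∖int(X∖A) = X∖{1,0} = {2}
∂A = {2} minus ∅ = {2}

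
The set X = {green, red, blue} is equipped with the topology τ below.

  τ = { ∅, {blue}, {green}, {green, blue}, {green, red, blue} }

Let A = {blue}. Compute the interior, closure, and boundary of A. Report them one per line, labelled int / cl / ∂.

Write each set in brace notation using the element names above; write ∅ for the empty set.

int(A) = {blue}
cl(A)  = {red, blue}
∂A     = {red}

U open, U⊆A: ∅, {blue}. int(A) = ⋃ = {blue}
X∖A={green, red}, int(X∖A)={green}, hence cl(A)={red, blue}
∂A: remove int from cl → {red}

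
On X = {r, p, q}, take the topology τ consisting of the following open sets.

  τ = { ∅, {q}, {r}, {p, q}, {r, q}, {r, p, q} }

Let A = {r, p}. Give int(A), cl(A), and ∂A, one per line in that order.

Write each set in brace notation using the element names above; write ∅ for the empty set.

U open, U⊆A: ∅, {r}. int(A) = ⋃ = {r}
X∖A={q}, int(X∖A)={q}, hence cl(A)={r, p}
∂A: remove int from cl → {p}

int(A) = {r}
cl(A)  = {r, p}
∂A     = {p}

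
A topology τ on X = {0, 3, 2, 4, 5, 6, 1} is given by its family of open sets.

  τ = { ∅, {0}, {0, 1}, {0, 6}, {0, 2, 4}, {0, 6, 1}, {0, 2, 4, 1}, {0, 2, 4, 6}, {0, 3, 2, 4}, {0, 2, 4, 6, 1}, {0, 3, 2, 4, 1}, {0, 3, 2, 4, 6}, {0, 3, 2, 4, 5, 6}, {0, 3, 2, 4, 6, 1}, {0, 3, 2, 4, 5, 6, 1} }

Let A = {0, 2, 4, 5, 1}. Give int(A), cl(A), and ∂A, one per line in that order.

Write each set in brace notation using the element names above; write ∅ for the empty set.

int(A) = {0, 2, 4, 1}
cl(A)  = {0, 3, 2, 4, 5, 6, 1}
∂A     = {3, 5, 6}

open subsets of A: ∅, {0}, {0, 1}, {0, 2, 4}, {0, 2, 4, 1}; so int(A) = {0, 2, 4, 1}
closure: X∖int(X∖A) = X∖∅ = {0, 3, 2, 4, 5, 6, 1}
∂A = {0, 3, 2, 4, 5, 6, 1} minus {0, 2, 4, 1} = {3, 5, 6}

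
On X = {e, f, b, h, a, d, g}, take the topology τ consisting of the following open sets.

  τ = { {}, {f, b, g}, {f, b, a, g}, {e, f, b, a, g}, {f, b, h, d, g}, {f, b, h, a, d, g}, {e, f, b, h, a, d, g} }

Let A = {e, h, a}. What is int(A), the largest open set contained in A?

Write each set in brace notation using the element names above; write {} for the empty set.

{}

interior: largest open inside A is {} (from {})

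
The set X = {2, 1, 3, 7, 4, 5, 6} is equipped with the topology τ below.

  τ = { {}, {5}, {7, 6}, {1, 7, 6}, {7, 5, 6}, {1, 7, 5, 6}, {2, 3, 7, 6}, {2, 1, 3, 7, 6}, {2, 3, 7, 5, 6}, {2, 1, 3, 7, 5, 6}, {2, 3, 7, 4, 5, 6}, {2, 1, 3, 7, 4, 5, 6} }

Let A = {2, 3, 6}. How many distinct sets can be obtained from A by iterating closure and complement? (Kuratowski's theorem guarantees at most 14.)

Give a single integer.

8

cl via duality: int({1, 7, 4, 5}) = {5}, so X∖{5} = {2, 1, 3, 7, 4, 6}
Write k for closure, c for complement:
  1. A     = {2, 3, 6}
  2. kA    = {2, 1, 3, 7, 4, 6}
  3. cA    = {1, 7, 4, 5}
  4. ckA   = {5}
  5. kcA   = {2, 1, 3, 7, 4, 5, 6}
  6. kckA  = {4, 5}
  7. ckcA  = {}
  8. ckckA = {2, 1, 3, 7, 6}
applying k or c yields no new set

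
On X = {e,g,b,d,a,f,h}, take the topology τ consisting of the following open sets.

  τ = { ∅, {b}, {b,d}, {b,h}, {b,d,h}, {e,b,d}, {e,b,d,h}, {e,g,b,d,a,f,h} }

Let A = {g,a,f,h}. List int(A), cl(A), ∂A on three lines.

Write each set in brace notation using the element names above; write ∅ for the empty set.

open subsets of A: ∅; so int(A) = ∅
closure: X∖int(X∖A) = X∖{e,b,d} = {g,a,f,h}
∂A = {g,a,f,h} minus ∅ = {g,a,f,h}

int(A) = ∅
cl(A)  = {g,a,f,h}
∂A     = {g,a,f,h}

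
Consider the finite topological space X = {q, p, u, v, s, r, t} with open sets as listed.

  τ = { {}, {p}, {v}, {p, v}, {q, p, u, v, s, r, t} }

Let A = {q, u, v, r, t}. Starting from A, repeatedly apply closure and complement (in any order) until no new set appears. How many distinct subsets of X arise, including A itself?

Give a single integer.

closure: X∖int(X∖A) = X∖{p} = {q, u, v, s, r, t}
Let k=closure and c=complement:
  1. A     = {q, u, v, r, t}
  2. kA    = {q, u, v, s, r, t}
  3. cA    = {p, s}
  4. ckA   = {p}
  5. kcA   = {q, p, u, s, r, t}
  6. ckcA  = {v}
— saturated at 6

6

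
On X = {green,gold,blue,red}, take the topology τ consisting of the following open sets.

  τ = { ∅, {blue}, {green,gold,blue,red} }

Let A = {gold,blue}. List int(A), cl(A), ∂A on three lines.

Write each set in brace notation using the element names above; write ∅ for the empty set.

interior: largest open inside A is {blue} (from ∅, {blue})
cl via duality: int({green,red}) = ∅, so X∖∅ = {green,gold,blue,red}
cl∖int = {green,gold,red}

int(A) = {blue}
cl(A)  = {green,gold,blue,red}
∂A     = {green,gold,red}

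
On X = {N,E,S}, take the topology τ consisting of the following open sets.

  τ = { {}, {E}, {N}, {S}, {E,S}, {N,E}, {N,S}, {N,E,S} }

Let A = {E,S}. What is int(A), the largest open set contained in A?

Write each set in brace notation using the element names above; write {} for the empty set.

opens ⊆ A: {}, {S}, {E}, {E,S}; union → int = {E,S}

{E,S}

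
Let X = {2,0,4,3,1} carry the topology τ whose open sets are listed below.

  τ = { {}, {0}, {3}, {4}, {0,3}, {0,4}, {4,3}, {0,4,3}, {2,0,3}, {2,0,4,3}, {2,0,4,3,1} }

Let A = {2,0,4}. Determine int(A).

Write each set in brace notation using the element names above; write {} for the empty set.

{0,4}

open subsets of A: {}, {4}, {0}, {0,4}; so int(A) = {0,4}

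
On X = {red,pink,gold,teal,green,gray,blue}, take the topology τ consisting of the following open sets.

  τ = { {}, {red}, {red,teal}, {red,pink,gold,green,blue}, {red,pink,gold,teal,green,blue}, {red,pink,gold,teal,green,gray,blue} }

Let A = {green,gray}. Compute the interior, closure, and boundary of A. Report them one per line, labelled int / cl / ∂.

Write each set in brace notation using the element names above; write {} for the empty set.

open subsets of A: {}; so int(A) = {}
closure: X∖int(X∖A) = X∖{red,teal} = {pink,gold,green,gray,blue}
∂A = {pink,gold,green,gray,blue} minus {} = {pink,gold,green,gray,blue}

int(A) = {}
cl(A)  = {pink,gold,green,gray,blue}
∂A     = {pink,gold,green,gray,blue}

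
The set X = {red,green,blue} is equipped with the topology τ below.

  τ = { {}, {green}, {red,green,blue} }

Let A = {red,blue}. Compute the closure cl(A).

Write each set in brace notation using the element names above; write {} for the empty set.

complement {green}; its interior {green}; cl(A) = X∖{green} = {red,blue}

{red,blue}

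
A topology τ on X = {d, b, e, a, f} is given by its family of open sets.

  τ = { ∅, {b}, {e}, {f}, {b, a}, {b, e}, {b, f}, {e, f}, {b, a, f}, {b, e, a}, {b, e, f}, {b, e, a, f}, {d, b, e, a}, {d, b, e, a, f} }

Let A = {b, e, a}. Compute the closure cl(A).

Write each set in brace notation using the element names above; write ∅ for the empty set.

closure: X∖int(X∖A) = X∖{f} = {d, b, e, a}

{d, b, e, a}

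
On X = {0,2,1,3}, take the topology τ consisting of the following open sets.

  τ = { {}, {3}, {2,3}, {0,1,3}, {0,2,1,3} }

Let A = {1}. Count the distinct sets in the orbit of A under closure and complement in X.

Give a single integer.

6

X∖A={0,2,3}, int(X∖A)={2,3}, hence cl(A)={0,1}
Orbit (k=closure, c=complement):
  1. A     = {1}
  2. kA    = {0,1}
  3. cA    = {0,2,3}
  4. ckA   = {2,3}
  5. kcA   = {0,2,1,3}
  6. ckcA  = {}
(closed under both — stop)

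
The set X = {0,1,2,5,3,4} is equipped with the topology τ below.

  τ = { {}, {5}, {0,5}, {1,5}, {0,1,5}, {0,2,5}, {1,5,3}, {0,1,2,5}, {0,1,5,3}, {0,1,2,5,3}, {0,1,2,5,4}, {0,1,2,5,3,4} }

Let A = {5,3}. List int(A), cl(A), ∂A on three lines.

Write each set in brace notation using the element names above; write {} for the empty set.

open subsets of A: {}, {5}; so int(A) = {5}
closure: X∖int(X∖A) = X∖{} = {0,1,2,5,3,4}
∂A = {0,1,2,5,3,4} minus {5} = {0,1,2,3,4}

int(A) = {5}
cl(A)  = {0,1,2,5,3,4}
∂A     = {0,1,2,3,4}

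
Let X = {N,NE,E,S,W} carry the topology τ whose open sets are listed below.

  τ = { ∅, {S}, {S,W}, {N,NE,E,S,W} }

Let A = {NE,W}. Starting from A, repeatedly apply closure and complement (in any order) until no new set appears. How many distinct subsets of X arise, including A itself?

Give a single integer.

closure: X∖int(X∖A) = X∖{S} = {N,NE,E,W}
Let k=closure and c=complement:
  1. A     = {NE,W}
  2. kA    = {N,NE,E,W}
  3. cA    = {N,E,S}
  4. ckA   = {S}
  5. kcA   = {N,NE,E,S,W}
  6. ckcA  = ∅
— saturated at 6

6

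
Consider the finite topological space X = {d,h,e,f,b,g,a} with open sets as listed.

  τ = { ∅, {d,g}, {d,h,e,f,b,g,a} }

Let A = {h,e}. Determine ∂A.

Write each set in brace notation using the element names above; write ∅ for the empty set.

{h,e,f,b,a}

interior: largest open inside A is ∅ (from ∅)
cl via duality: int({d,f,b,g,a}) = {d,g}, so X∖{d,g} = {h,e,f,b,a}
cl∖int = {h,e,f,b,a}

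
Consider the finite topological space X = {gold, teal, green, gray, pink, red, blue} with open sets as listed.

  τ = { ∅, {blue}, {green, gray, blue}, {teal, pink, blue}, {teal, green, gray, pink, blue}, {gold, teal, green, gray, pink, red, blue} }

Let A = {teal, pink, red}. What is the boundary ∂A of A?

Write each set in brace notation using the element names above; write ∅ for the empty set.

{gold, teal, pink, red}

U open, U⊆A: ∅. int(A) = ⋃ = ∅
X∖A={gold, green, gray, blue}, int(X∖A)={green, gray, blue}, hence cl(A)={gold, teal, pink, red}
∂A: remove int from cl → {gold, teal, pink, red}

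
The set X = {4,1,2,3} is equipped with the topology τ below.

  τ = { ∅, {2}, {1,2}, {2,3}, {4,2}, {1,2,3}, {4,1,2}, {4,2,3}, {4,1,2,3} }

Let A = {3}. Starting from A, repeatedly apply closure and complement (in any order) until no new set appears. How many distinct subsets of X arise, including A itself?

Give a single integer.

X∖A={4,1,2}, int(X∖A)={4,1,2}, hence cl(A)={3}
Orbit (k=closure, c=complement):
  1. A     = {3}
  2. cA    = {4,1,2}
  3. kcA   = {4,1,2,3}
  4. ckcA  = ∅
(closed under both — stop)

4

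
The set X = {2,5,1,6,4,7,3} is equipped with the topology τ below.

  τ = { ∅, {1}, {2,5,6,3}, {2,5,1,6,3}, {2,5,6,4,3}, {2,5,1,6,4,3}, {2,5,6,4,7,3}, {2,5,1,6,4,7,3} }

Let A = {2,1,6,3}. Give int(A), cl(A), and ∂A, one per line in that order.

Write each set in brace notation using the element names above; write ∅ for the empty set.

int(A) = {1}
cl(A)  = {2,5,1,6,4,7,3}
∂A     = {2,5,6,4,7,3}

interior: largest open inside A is {1} (from ∅, {1})
cl via duality: int({5,4,7}) = ∅, so X∖∅ = {2,5,1,6,4,7,3}
cl∖int = {2,5,6,4,7,3}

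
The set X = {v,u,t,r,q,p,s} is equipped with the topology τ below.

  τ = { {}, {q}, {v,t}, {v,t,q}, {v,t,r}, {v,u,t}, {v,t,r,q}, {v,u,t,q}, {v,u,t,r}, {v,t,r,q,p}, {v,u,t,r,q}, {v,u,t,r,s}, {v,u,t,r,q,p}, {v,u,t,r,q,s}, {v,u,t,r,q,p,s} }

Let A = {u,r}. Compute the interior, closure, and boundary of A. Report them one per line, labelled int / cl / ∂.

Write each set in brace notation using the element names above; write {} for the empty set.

open subsets of A: {}; so int(A) = {}
closure: X∖int(X∖A) = X∖{v,t,q} = {u,r,p,s}
∂A = {u,r,p,s} minus {} = {u,r,p,s}

int(A) = {}
cl(A)  = {u,r,p,s}
∂A     = {u,r,p,s}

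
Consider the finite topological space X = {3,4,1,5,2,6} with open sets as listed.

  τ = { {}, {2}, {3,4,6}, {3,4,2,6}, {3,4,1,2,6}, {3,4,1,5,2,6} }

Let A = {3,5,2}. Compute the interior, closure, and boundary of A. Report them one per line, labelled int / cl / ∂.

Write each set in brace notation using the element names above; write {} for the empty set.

U open, U⊆A: {}, {2}. int(A) = ⋃ = {2}
X∖A={4,1,6}, int(X∖A)={}, hence cl(A)={3,4,1,5,2,6}
∂A: remove int from cl → {3,4,1,5,6}

int(A) = {2}
cl(A)  = {3,4,1,5,2,6}
∂A     = {3,4,1,5,6}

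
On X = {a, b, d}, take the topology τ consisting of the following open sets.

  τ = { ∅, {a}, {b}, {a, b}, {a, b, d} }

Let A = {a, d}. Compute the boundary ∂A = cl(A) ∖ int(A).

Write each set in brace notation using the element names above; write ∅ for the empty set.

U open, U⊆A: ∅, {a}. int(A) = ⋃ = {a}
X∖A={b}, int(X∖A)={b}, hence cl(A)={a, d}
∂A: remove int from cl → {d}

{d}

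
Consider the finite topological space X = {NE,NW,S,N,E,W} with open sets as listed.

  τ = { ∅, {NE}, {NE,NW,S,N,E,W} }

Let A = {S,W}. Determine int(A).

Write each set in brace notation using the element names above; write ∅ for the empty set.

∅

open subsets of A: ∅; so int(A) = ∅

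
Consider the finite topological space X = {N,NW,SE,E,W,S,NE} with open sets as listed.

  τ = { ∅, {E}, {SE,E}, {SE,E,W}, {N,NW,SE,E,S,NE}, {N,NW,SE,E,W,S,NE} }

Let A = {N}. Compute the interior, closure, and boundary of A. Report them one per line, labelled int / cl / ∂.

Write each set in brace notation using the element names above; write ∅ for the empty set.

int(A) = ∅
cl(A)  = {N,NW,S,NE}
∂A     = {N,NW,S,NE}

opens ⊆ A: ∅; union → int = ∅
complement {NW,SE,E,W,S,NE}; its interior {SE,E,W}; cl(A) = X∖{SE,E,W} = {N,NW,S,NE}
boundary = {N,NW,S,NE} ∖ ∅ = {N,NW,S,NE}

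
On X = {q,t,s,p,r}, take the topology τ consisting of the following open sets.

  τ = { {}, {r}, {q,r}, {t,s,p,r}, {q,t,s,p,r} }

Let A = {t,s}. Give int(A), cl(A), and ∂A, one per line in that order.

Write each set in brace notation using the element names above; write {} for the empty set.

int(A) = {}
cl(A)  = {t,s,p}
∂A     = {t,s,p}

U open, U⊆A: {}. int(A) = ⋃ = {}
X∖A={q,p,r}, int(X∖A)={q,r}, hence cl(A)={t,s,p}
∂A: remove int from cl → {t,s,p}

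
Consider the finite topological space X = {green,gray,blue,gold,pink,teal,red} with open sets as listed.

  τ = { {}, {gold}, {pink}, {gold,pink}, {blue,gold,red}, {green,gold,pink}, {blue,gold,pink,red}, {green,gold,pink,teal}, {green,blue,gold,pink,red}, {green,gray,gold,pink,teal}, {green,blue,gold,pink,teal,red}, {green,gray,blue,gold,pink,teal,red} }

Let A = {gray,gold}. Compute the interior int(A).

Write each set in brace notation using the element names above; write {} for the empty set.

{gold}

open subsets of A: {}, {gold}; so int(A) = {gold}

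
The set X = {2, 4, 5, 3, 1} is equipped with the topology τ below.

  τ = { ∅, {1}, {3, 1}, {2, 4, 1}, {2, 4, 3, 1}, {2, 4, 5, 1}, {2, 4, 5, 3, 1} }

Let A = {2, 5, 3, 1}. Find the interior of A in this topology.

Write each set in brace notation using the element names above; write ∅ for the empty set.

interior: largest open inside A is {3, 1} (from ∅, {1}, {3, 1})

{3, 1}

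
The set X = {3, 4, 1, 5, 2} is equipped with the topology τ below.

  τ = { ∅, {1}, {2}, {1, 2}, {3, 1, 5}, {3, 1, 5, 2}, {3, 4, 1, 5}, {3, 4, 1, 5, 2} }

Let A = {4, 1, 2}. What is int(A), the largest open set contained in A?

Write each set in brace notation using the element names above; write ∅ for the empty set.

{1, 2}

open subsets of A: ∅, {2}, {1}, {1, 2}; so int(A) = {1, 2}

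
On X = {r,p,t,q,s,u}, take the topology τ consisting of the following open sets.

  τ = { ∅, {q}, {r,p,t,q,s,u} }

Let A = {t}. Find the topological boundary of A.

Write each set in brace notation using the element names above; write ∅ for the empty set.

U open, U⊆A: ∅. int(A) = ⋃ = ∅
X∖A={r,p,q,s,u}, int(X∖A)={q}, hence cl(A)={r,p,t,s,u}
∂A: remove int from cl → {r,p,t,s,u}

{r,p,t,s,u}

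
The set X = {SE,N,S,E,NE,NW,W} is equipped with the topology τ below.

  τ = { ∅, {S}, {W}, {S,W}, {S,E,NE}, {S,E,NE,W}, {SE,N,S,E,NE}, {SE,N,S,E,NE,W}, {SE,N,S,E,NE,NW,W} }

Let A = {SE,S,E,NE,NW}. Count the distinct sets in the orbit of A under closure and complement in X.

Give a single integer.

X∖A={N,W}, int(X∖A)={W}, hence cl(A)={SE,N,S,E,NE,NW}
Orbit (k=closure, c=complement):
  1. A     = {SE,S,E,NE,NW}
  2. kA    = {SE,N,S,E,NE,NW}
  3. cA    = {N,W}
  4. ckA   = {W}
  5. kcA   = {SE,N,NW,W}
  6. kckA  = {NW,W}
  7. ckcA  = {S,E,NE}
  8. ckckA = {SE,N,S,E,NE}
(closed under both — stop)

8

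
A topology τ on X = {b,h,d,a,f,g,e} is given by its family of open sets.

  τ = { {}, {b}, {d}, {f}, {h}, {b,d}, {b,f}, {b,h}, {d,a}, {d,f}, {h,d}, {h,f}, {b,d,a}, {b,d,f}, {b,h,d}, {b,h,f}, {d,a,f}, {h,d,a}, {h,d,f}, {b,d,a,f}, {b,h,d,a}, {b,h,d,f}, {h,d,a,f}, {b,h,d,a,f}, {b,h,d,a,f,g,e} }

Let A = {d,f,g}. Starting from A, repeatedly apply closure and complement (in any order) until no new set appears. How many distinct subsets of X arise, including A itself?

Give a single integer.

cl via duality: int({b,h,a,e}) = {b,h}, so X∖{b,h} = {d,a,f,g,e}
Write k for closure, c for complement:
  1. A     = {d,f,g}
  2. kA    = {d,a,f,g,e}
  3. cA    = {b,h,a,e}
  4. ckA   = {b,h}
  5. kcA   = {b,h,a,g,e}
  6. kckA  = {b,h,g,e}
  7. ckcA  = {d,f}
  8. ckckA = {d,a,f}
applying k or c yields no new set

8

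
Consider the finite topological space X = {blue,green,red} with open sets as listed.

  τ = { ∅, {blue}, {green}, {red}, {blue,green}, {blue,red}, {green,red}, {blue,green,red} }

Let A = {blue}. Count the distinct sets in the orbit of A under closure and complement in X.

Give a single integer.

2

complement {green,red}; its interior {green,red}; cl(A) = X∖{green,red} = {blue}
With k = closure, c = complement:
  1. A     = {blue}
  2. cA    = {green,red}
k, c of each give nothing new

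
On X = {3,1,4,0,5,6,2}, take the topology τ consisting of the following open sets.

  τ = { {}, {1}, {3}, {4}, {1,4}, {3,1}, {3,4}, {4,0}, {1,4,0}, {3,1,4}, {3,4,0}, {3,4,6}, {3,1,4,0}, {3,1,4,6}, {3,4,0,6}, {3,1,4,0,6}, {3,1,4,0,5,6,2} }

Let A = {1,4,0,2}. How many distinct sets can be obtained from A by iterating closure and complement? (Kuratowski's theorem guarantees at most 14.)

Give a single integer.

6

closure: X∖int(X∖A) = X∖{3} = {1,4,0,5,6,2}
Let k=closure and c=complement:
  1. A     = {1,4,0,2}
  2. kA    = {1,4,0,5,6,2}
  3. cA    = {3,5,6}
  4. ckA   = {3}
  5. kcA   = {3,5,6,2}
  6. ckcA  = {1,4,0}
— saturated at 6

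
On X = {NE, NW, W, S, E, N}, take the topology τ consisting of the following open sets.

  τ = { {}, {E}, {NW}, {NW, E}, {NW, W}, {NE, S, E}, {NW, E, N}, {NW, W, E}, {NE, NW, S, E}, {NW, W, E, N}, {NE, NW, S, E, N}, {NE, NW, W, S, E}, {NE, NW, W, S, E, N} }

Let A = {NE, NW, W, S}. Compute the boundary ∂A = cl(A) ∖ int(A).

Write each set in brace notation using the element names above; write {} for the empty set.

open subsets of A: {}, {NW}, {NW, W}; so int(A) = {NW, W}
closure: X∖int(X∖A) = X∖{E} = {NE, NW, W, S, N}
∂A = {NE, NW, W, S, N} minus {NW, W} = {NE, S, N}

{NE, S, N}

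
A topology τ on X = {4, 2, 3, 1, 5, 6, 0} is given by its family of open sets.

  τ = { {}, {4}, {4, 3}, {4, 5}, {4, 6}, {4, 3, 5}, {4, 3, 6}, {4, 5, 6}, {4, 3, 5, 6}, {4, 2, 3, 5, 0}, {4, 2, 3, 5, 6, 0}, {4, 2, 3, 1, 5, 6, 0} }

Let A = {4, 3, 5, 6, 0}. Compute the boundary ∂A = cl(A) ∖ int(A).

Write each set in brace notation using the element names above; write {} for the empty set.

U open, U⊆A: {}, {4}, {4, 3}, {4, 5}, {4, 6}, {4, 5, 6}, {4, 3, 6}, {4, 3, 5}, {4, 3, 5, 6}. int(A) = ⋃ = {4, 3, 5, 6}
X∖A={2, 1}, int(X∖A)={}, hence cl(A)={4, 2, 3, 1, 5, 6, 0}
∂A: remove int from cl → {2, 1, 0}

{2, 1, 0}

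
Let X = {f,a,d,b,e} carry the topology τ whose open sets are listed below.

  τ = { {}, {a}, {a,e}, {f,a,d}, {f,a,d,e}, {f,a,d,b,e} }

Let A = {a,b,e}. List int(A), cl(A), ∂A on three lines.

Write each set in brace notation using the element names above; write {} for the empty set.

int(A) = {a,e}
cl(A)  = {f,a,d,b,e}
∂A     = {f,d,b}

U open, U⊆A: {}, {a}, {a,e}. int(A) = ⋃ = {a,e}
X∖A={f,d}, int(X∖A)={}, hence cl(A)={f,a,d,b,e}
∂A: remove int from cl → {f,d,b}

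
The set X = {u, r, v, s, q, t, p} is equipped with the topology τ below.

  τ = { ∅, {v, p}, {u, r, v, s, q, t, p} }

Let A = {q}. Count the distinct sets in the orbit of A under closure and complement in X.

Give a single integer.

6

complement {u, r, v, s, t, p}; its interior {v, p}; cl(A) = X∖{v, p} = {u, r, s, q, t}
With k = closure, c = complement:
  1. A     = {q}
  2. kA    = {u, r, s, q, t}
  3. cA    = {u, r, v, s, t, p}
  4. ckA   = {v, p}
  5. kcA   = {u, r, v, s, q, t, p}
  6. ckcA  = ∅
k, c of each give nothing new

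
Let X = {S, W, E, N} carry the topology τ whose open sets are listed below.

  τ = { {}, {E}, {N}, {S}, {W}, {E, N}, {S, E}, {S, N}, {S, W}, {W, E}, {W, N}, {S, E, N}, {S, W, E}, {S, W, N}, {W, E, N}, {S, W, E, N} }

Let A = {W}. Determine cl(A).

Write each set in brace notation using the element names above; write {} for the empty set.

cl via duality: int({S, E, N}) = {S, E, N}, so X∖{S, E, N} = {W}

{W}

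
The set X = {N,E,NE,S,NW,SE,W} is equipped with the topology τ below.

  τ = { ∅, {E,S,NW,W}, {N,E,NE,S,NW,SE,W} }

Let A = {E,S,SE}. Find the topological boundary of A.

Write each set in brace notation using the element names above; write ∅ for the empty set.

{N,E,NE,S,NW,SE,W}

U open, U⊆A: ∅. int(A) = ⋃ = ∅
X∖A={N,NE,NW,W}, int(X∖A)=∅, hence cl(A)={N,E,NE,S,NW,SE,W}
∂A: remove int from cl → {N,E,NE,S,NW,SE,W}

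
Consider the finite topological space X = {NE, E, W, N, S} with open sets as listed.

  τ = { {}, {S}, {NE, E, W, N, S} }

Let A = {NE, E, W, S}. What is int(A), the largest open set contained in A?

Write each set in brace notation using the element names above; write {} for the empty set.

opens ⊆ A: {}, {S}; union → int = {S}

{S}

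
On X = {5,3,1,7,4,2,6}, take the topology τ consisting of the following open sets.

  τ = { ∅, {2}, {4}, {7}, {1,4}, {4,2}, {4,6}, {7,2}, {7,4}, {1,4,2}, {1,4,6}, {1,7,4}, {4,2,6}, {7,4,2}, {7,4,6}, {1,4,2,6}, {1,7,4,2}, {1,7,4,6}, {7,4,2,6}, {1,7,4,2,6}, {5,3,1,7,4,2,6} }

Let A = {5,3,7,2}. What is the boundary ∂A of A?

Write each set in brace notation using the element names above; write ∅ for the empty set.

{5,3}

opens ⊆ A: ∅, {7}, {2}, {7,2}; union → int = {7,2}
complement {1,4,6}; its interior {1,4,6}; cl(A) = X∖{1,4,6} = {5,3,7,2}
boundary = {5,3,7,2} ∖ {7,2} = {5,3}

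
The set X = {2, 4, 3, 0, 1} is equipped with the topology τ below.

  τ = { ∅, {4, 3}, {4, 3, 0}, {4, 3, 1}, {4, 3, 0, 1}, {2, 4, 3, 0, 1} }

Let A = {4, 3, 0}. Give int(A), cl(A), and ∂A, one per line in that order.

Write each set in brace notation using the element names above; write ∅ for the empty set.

int(A) = {4, 3, 0}
cl(A)  = {2, 4, 3, 0, 1}
∂A     = {2, 1}

open subsets of A: ∅, {4, 3}, {4, 3, 0}; so int(A) = {4, 3, 0}
closure: X∖int(X∖A) = X∖∅ = {2, 4, 3, 0, 1}
∂A = {2, 4, 3, 0, 1} minus {4, 3, 0} = {2, 1}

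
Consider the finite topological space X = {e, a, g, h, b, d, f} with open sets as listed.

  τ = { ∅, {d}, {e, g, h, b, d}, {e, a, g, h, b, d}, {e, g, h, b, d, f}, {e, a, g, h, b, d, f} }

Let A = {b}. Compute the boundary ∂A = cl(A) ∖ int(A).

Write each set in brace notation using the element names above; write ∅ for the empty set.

open subsets of A: ∅; so int(A) = ∅
closure: X∖int(X∖A) = X∖{d} = {e, a, g, h, b, f}
∂A = {e, a, g, h, b, f} minus ∅ = {e, a, g, h, b, f}

{e, a, g, h, b, f}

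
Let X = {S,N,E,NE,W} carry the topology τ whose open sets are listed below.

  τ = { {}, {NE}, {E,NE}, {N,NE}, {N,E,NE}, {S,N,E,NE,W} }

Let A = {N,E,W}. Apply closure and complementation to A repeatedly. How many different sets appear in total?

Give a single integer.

X∖A={S,NE}, int(X∖A)={NE}, hence cl(A)={S,N,E,W}
Orbit (k=closure, c=complement):
  1. A     = {N,E,W}
  2. kA    = {S,N,E,W}
  3. cA    = {S,NE}
  4. ckA   = {NE}
  5. kcA   = {S,N,E,NE,W}
  6. ckcA  = {}
(closed under both — stop)

6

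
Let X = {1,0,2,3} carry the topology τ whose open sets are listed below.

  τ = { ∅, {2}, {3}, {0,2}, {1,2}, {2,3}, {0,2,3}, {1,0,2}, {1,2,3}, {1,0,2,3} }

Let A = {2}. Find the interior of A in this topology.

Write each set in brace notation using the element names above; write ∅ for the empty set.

{2}

open subsets of A: ∅, {2}; so int(A) = {2}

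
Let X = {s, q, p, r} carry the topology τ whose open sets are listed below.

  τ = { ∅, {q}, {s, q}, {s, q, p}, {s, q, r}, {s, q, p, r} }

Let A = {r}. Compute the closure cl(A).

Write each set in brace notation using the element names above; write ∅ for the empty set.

X∖A={s, q, p}, int(X∖A)={s, q, p}, hence cl(A)={r}

{r}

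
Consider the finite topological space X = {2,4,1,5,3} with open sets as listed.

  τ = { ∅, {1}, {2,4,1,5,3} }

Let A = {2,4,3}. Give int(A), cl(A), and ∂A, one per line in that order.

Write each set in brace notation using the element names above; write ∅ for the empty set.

int(A) = ∅
cl(A)  = {2,4,5,3}
∂A     = {2,4,5,3}

opens ⊆ A: ∅; union → int = ∅
complement {1,5}; its interior {1}; cl(A) = X∖{1} = {2,4,5,3}
boundary = {2,4,5,3} ∖ ∅ = {2,4,5,3}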